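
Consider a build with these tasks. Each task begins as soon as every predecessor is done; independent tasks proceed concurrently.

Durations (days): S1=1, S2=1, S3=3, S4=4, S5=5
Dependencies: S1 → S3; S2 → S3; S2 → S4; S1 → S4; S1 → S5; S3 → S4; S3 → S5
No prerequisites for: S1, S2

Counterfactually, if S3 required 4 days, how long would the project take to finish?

The binding path is S1→S3→S5 = 1+3+5 = 9; finish at 9 days.
S3 is on the critical path; changing it to 4 makes that path 10 days.
That remains the longest chain; total 10 days.

10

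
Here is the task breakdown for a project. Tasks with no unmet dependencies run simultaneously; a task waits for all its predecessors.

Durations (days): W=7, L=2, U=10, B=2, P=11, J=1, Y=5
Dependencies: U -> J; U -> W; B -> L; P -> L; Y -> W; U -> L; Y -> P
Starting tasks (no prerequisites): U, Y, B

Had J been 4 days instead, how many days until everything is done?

Baseline: Y→P→L = 5+11+2 = 18 → 18 days.
J has 7 days of float (longest path through it is 11).
No other chain overtakes it, so the finish is 18 days.

18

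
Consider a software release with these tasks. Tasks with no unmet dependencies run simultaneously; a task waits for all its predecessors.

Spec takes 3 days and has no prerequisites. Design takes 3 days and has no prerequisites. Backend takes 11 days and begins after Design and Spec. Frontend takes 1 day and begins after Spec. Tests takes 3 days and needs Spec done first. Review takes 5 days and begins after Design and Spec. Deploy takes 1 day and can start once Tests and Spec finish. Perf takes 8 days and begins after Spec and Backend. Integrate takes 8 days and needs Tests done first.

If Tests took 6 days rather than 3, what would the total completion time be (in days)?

Critical path before the change: Spec→Backend→Perf = 3+11+8 = 22 giving 22 days.
The longest path through Tests is only 14 days, so Tests has float 8.
No other chain overtakes it, so the finish is 22 days.

22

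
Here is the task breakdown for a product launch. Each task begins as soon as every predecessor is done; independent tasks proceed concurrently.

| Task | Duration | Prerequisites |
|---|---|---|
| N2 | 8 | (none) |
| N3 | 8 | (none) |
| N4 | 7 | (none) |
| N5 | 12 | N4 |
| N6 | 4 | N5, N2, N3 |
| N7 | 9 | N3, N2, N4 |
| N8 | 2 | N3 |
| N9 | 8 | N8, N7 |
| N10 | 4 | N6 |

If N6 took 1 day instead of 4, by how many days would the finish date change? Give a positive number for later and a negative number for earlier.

Actual critical path: N4→N5→N6→N10 = 7+12+4+4 = 27 ⇒ 27 days.
Since N6 is critical, the -3 change carries straight to that chain (now 24 days).
The binding chain switches to N2→N7→N9 = 8+9+8 = 25; finish 25 days.
Change in finish: 25 − 27 = -2 days.

-2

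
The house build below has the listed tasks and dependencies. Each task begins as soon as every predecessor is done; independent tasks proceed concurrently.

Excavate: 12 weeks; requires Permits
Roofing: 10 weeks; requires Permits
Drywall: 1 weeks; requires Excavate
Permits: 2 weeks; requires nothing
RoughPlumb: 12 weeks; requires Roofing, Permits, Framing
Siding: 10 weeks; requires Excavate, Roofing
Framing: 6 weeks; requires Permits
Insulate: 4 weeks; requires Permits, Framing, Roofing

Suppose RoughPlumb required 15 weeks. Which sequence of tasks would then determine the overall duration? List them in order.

Permits, Roofing, RoughPlumb

As given, the longest chain is Permits→Roofing→RoughPlumb = 2+10+12 = 24, so the finish is 24 weeks.
RoughPlumb is on the critical path; changing it to 15 makes that path 27 weeks.
The critical path is still Permits→Roofing→RoughPlumb; finish is now 27 weeks.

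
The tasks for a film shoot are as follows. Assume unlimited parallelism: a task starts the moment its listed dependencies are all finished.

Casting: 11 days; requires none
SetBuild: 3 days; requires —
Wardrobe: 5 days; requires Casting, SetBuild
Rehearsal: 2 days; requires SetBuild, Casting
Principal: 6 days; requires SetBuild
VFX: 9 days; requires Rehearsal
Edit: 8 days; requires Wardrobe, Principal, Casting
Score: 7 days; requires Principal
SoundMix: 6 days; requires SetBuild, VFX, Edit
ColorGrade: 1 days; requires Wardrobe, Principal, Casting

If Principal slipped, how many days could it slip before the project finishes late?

7

Casting→Wardrobe→Edit→SoundMix = 11+5+8+6 = 30 sets the makespan at 30 days.
Principal finishes as early as 9 and must finish by 16.
So Principal can slip 16 − 9 = 7 days.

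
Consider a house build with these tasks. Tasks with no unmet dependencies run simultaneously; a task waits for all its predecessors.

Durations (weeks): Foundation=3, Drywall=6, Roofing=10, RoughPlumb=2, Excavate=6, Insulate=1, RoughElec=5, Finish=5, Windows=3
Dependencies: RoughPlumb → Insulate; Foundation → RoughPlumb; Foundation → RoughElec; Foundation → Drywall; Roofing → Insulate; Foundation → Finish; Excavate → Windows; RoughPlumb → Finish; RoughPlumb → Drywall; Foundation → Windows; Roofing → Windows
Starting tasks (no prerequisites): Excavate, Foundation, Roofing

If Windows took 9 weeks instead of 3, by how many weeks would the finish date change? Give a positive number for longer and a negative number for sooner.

As given, the longest chain is Roofing→Windows = 10+3 = 13, so the finish is 13 weeks.
Windows lies on that path, so at 9 weeks the path becomes 19 weeks.
That remains the longest chain; total 19 weeks.
Change in finish: 19 − 13 = +6 weeks.

6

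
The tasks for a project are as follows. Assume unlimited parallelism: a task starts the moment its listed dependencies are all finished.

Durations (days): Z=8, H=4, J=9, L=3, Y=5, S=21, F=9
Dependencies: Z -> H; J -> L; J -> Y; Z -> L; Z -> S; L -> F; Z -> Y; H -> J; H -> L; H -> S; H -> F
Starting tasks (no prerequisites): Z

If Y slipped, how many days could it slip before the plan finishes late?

7

Z→H→J→L→F = 8+4+9+3+9 = 33 sets the makespan at 33 days.
Y finishes as early as 26 and must finish by 33.
So Y can slip 33 − 26 = 7 days.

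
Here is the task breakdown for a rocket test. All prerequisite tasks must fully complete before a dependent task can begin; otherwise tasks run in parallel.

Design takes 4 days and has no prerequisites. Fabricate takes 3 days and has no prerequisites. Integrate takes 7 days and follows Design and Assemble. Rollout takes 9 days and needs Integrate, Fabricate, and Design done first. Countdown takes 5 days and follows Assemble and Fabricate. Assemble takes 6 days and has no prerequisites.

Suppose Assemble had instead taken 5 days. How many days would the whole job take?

21

Critical path before the change: Assemble→Integrate→Rollout = 6+7+9 = 22 giving 22 days.
Assemble is on the critical path; changing it to 5 makes that path 21 days.
The critical path is still Assemble→Integrate→Rollout; finish is now 21 days.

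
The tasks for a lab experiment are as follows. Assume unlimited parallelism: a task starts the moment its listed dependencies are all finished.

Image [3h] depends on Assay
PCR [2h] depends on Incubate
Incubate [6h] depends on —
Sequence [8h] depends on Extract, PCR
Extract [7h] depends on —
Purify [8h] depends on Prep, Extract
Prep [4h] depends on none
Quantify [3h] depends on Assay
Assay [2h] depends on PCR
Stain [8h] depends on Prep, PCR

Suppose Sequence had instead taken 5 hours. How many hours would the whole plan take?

16

The binding path is Incubate→PCR→Sequence = 6+2+8 = 16; finish at 16 hours.
Since Sequence is critical, the -3 change carries straight to that chain (now 13 hours).
New critical path: Incubate→PCR→Stain = 6+2+8 = 16 ⇒ 16 hours.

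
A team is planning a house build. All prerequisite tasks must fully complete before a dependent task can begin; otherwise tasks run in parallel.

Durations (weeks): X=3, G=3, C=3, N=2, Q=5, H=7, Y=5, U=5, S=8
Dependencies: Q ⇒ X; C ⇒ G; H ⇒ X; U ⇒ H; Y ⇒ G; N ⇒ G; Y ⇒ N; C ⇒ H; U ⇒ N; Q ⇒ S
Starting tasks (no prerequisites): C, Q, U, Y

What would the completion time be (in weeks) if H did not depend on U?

13

Original critical path: U→H→X = 5+7+3 = 15 ⇒ 15 weeks.
Without U→H, H's earliest start moves from 5 to 3.
New critical path: C→H→X = 3+7+3 = 13 ⇒ 13 weeks.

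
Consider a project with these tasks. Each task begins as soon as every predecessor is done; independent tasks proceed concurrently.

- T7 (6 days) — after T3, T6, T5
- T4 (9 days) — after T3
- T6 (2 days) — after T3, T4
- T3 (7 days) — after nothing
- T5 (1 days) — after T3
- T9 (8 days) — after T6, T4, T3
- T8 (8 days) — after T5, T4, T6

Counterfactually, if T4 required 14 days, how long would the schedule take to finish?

Baseline: T3→T4→T6→T8 = 7+9+2+8 = 26 → 26 days.
T4 lies on that path, so at 14 days the path becomes 31 days.
The critical path is still T3→T4→T6→T8; finish is now 31 days.

31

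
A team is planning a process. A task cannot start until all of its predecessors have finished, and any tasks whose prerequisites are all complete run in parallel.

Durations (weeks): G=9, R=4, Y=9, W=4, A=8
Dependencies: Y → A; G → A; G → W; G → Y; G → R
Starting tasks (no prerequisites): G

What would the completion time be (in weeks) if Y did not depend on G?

17

Original critical path: G→Y→A = 9+9+8 = 26 ⇒ 26 weeks.
Without G→Y, Y's earliest start moves from 9 to 0.
New critical path: G→A = 9+8 = 17 ⇒ 17 weeks.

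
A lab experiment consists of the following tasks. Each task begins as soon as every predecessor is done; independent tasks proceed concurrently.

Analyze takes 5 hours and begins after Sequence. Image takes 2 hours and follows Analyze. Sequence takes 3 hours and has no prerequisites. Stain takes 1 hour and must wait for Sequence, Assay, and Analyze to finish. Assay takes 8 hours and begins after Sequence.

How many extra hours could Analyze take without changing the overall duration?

2

Sequence→Assay→Stain = 3+8+1 = 12 sets the makespan at 12 hours.
Analyze finishes as early as 8 and must finish by 10.
Float = 12 − 10 = 2.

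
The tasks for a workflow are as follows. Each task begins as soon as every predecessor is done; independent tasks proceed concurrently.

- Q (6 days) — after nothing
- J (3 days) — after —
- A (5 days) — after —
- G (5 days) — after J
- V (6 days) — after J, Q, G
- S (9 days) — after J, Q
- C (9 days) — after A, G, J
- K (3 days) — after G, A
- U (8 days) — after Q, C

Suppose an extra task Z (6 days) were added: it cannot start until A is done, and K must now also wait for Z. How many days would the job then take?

Originally the job takes 25 days.
With Z inserted, K now waits for max(G, A, Z).
New critical path: J→G→C→U = 3+5+9+8 = 25 ⇒ 25 days.

25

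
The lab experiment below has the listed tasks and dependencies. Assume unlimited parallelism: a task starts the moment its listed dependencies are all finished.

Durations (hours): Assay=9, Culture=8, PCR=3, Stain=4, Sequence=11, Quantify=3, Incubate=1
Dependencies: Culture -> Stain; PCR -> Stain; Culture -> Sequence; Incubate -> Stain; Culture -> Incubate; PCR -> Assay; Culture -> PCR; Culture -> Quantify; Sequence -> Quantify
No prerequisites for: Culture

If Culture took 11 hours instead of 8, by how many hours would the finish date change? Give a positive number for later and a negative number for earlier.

Critical path before the change: Culture→Sequence→Quantify = 8+11+3 = 22 giving 22 hours.
Culture is on the critical path; changing it to 11 makes that path 25 hours.
That remains the longest chain; total 25 hours.
Change in finish: 25 − 22 = +3 hours.

3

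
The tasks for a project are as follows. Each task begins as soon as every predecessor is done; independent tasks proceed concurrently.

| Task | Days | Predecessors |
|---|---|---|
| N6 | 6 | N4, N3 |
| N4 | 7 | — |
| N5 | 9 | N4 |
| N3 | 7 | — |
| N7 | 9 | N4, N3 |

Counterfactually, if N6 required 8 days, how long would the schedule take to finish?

16

The binding path is N3→N7 = 7+9 = 16; finish at 16 days.
N6 is off the critical path — its longest chain is 13 days, giving 3 of slack.
No other chain overtakes it, so the finish is 16 days.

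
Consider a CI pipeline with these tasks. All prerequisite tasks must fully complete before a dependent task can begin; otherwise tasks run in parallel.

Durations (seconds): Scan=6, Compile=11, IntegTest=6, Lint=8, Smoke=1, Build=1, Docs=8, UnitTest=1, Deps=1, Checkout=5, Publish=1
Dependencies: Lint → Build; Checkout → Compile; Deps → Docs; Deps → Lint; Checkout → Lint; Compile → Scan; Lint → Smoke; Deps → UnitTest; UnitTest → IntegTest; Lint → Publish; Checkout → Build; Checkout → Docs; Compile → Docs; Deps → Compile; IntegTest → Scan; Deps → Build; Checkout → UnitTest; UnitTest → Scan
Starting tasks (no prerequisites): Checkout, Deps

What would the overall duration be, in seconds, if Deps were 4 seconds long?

24

As given, the longest chain is Checkout→Compile→Docs = 5+11+8 = 24, so the finish is 24 seconds.
The longest path through Deps is only 20 seconds, so Deps has float 4.
No other chain overtakes it, so the finish is 24 seconds.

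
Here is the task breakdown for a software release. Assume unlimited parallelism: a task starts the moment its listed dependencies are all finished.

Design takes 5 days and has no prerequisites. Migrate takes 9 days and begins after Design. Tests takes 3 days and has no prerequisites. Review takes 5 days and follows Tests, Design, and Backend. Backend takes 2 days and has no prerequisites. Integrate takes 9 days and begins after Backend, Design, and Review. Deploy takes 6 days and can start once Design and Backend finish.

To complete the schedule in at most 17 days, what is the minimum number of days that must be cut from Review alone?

Current finish: 19 days; target: 17.
Review is on every critical path, so each day cut from Review cuts the finish by one (this holds down to a finish of 15).
Need 19 − 17 = 2 days off Review → Review becomes 3 days, finish becomes 17.

2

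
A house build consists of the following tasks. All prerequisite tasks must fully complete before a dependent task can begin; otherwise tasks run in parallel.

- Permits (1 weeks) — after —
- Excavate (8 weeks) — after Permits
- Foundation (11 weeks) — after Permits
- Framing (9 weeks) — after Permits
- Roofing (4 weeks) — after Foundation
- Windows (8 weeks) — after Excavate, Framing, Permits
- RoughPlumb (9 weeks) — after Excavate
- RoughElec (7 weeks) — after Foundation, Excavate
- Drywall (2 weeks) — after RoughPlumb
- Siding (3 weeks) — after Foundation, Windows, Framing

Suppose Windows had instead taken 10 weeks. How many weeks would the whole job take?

The binding path is Permits→Framing→Windows→Siding = 1+9+8+3 = 21; finish at 21 weeks.
Since Windows is critical, the +2 change carries straight to that chain (now 23 weeks).
The critical path is still Permits→Framing→Windows→Siding; finish is now 23 weeks.

23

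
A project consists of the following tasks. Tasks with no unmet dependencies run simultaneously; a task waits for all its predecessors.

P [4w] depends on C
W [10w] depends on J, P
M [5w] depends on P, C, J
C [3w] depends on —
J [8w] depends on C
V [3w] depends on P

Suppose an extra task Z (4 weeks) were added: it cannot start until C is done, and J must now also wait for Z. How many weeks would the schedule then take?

25

Originally the schedule takes 21 weeks.
With Z inserted, J now waits for max(C, Z).
New critical path: C→Z→J→W = 3+4+8+10 = 25 ⇒ 25 weeks.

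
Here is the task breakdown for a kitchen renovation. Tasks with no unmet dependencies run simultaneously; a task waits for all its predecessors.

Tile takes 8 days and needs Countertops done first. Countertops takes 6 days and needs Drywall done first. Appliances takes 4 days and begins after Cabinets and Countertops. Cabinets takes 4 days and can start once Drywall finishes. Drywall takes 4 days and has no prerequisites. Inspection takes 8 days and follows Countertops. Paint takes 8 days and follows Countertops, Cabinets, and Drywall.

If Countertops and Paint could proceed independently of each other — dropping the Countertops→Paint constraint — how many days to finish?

18

Before: longest chain Drywall→Countertops→Paint = 4+6+8 = 18, finish 18.
Without Countertops→Paint, Paint's earliest start moves from 10 to 8.
After: Drywall→Countertops→Tile = 4+6+8 = 18 → 18 days.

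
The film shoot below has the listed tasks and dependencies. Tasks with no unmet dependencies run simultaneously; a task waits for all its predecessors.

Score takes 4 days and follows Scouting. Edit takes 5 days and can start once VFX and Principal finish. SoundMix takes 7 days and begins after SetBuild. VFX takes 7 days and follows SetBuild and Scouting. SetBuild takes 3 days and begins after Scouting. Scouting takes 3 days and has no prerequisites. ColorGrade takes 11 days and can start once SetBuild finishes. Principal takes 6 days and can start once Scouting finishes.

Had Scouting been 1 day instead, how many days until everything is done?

16

As given, the longest chain is Scouting→SetBuild→VFX→Edit = 3+3+7+5 = 18, so the finish is 18 days.
Since Scouting is critical, the -2 change carries straight to that chain (now 16 days).
That remains the longest chain; total 16 days.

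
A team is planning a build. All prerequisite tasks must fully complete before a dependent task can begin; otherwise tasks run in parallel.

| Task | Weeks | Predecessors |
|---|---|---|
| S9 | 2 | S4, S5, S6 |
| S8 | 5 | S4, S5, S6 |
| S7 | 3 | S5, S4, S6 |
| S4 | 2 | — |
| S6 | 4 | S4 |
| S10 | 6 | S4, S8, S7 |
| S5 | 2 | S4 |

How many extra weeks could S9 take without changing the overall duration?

S4→S6→S8→S10 = 2+4+5+6 = 17 sets the makespan at 17 weeks.
The longest chain containing S9 totals 8 weeks.
Float = 17 − 8 = 9.

9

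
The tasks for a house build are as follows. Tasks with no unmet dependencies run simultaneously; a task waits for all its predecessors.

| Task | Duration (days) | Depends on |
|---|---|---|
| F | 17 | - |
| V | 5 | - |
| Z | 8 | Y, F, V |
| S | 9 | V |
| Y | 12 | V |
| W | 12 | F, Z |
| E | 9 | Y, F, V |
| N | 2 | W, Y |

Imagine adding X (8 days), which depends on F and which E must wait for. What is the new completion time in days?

39

Originally the plan takes 39 days.
With X inserted, E now waits for max(Y, F, V, X).
New critical path: F→Z→W→N = 17+8+12+2 = 39 ⇒ 39 days.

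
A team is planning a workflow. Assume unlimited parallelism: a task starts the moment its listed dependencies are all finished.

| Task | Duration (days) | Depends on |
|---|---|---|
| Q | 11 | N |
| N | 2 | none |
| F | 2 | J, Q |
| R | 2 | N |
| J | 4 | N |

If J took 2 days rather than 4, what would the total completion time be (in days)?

The binding path is N→Q→F = 2+11+2 = 15; finish at 15 days.
The longest path through J is only 8 days, so J has float 7.
That remains the longest chain; total 15 days.

15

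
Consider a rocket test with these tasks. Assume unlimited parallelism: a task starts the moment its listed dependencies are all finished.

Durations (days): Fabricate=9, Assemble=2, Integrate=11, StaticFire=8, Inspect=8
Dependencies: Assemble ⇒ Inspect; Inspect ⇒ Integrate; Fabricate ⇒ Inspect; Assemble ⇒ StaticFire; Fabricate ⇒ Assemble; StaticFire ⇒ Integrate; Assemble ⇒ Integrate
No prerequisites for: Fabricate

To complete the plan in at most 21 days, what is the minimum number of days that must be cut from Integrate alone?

Current finish: 30 days; target: 21.
Integrate is on every critical path, so each day cut from Integrate cuts the finish by one (this holds down to a finish of 20).
Need 30 − 21 = 9 days off Integrate → Integrate becomes 2 days, finish becomes 21.

9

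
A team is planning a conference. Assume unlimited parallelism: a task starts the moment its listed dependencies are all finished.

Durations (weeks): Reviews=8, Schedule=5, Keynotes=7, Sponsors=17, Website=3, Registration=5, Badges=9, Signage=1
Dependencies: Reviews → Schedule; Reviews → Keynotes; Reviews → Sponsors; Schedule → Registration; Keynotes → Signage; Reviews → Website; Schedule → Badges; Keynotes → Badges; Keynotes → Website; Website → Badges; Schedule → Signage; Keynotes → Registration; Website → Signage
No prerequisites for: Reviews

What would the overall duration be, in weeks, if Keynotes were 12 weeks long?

Baseline: Reviews→Keynotes→Website→Badges = 8+7+3+9 = 27 → 27 weeks.
Since Keynotes is critical, the +5 change carries straight to that chain (now 32 weeks).
The critical path is still Reviews→Keynotes→Website→Badges; finish is now 32 weeks.

32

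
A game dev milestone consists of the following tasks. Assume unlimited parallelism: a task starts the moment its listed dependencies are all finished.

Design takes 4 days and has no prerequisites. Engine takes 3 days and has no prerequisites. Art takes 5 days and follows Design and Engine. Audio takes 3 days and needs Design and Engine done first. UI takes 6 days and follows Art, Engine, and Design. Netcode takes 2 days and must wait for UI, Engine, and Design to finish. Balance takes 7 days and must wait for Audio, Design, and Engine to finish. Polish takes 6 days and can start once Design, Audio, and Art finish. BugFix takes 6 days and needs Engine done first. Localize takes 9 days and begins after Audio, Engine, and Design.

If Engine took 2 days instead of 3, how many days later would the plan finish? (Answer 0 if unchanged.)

As given, the longest chain is Design→Art→UI→Netcode = 4+5+6+2 = 17, so the finish is 17 days.
Engine is off the critical path — its longest chain is 16 days, giving 1 of slack.
The critical path is still Design→Art→UI→Netcode; finish is now 17 days.
Change in finish: 17 − 17 = +0 days.

0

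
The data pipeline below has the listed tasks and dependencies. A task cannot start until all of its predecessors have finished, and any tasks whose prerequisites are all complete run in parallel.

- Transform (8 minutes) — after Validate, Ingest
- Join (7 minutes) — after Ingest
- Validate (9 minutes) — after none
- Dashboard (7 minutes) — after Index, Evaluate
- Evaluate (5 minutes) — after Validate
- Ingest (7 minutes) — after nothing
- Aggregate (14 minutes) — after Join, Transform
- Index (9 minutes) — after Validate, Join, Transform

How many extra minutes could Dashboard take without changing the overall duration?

Critical path: Validate→Transform→Index→Dashboard = 9+8+9+7 = 33, so the finish is 33 minutes.
Longest path through Dashboard: 33 minutes (earliest finish 33, latest finish 33).
So Dashboard can slip 33 − 33 = 0 minutes.

0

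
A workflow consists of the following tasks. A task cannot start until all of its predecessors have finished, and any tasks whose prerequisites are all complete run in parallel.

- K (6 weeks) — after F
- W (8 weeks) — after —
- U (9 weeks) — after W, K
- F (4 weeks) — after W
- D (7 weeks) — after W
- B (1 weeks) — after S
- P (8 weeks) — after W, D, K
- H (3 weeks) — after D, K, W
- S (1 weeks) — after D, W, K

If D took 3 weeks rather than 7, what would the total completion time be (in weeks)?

27

As given, the longest chain is W→F→K→U = 8+4+6+9 = 27, so the finish is 27 weeks.
The longest path through D is only 23 weeks, so D has float 4.
That remains the longest chain; total 27 weeks.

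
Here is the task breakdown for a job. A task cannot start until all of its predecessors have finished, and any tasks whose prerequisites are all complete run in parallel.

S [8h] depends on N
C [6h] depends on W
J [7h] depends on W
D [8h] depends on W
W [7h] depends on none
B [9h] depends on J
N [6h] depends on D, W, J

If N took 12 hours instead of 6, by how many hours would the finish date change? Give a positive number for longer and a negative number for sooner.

6

Baseline: W→D→N→S = 7+8+6+8 = 29 → 29 hours.
Since N is critical, the +6 change carries straight to that chain (now 35 hours).
The critical path is still W→D→N→S; finish is now 35 hours.
Change in finish: 35 − 29 = +6 hours.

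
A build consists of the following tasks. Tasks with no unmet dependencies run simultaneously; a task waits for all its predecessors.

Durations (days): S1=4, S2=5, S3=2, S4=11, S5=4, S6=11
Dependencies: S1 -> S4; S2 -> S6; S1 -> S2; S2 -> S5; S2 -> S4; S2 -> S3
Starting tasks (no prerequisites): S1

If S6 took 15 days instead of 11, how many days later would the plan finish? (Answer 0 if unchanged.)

4

Baseline: S1→S2→S6 = 4+5+11 = 20 → 20 days.
S6 lies on that path, so at 15 days the path becomes 24 days.
The critical path is still S1→S2→S6; finish is now 24 days.
Change in finish: 24 − 20 = +4 days.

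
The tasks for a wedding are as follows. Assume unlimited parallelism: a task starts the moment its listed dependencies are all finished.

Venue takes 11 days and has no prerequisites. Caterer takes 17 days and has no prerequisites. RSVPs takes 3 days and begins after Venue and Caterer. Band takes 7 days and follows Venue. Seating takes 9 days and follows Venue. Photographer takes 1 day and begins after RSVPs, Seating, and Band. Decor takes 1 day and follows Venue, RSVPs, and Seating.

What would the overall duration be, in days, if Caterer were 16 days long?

As given, the longest chain is Caterer→RSVPs→Photographer = 17+3+1 = 21, so the finish is 21 days.
Caterer is on the critical path; changing it to 16 makes that path 20 days.
The binding chain switches to Venue→Seating→Photographer = 11+9+1 = 21; finish 21 days.

21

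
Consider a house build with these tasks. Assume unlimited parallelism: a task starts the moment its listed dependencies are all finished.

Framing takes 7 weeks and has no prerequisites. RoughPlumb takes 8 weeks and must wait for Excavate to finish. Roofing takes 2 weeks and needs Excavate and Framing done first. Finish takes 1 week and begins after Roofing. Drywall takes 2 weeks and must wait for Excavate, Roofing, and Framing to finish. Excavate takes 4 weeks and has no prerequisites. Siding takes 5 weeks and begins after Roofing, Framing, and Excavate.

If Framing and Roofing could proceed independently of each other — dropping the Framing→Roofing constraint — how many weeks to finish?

12

Before: longest chain Framing→Roofing→Siding = 7+2+5 = 14, finish 14.
Without Framing→Roofing, Roofing's earliest start moves from 7 to 4.
After: Excavate→RoughPlumb = 4+8 = 12 → 12 weeks.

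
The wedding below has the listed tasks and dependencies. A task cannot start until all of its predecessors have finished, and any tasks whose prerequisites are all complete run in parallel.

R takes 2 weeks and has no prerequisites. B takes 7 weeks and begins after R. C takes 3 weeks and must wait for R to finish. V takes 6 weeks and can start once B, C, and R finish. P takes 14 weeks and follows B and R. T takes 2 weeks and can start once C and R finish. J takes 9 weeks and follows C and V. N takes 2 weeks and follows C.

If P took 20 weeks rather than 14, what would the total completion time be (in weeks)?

29

Baseline: R→B→V→J = 2+7+6+9 = 24 → 24 weeks.
The longest path through P is only 23 weeks, so P has float 1.
Now R→B→P = 2+7+20 = 29 is longest, so the finish becomes 29 weeks.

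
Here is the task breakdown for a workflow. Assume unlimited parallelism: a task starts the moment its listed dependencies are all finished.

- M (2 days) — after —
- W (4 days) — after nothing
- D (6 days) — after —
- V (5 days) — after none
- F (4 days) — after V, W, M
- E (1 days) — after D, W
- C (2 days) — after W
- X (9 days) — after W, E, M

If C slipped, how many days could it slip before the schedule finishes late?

10

Critical path: D→E→X = 6+1+9 = 16, so the finish is 16 days.
Longest path through C: 6 days (earliest finish 6, latest finish 16).
So C can slip 16 − 6 = 10 days.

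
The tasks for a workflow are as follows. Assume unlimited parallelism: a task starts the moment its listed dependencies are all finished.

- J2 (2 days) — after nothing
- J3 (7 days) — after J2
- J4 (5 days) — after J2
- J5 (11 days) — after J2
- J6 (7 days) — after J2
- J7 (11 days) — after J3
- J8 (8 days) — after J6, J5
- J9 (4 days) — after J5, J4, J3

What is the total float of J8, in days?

Critical path: J2→J5→J8 = 2+11+8 = 21, so the finish is 21 days.
Longest path through J8: 21 days (earliest finish 21, latest finish 21).
So J8 can slip 21 − 21 = 0 days.

0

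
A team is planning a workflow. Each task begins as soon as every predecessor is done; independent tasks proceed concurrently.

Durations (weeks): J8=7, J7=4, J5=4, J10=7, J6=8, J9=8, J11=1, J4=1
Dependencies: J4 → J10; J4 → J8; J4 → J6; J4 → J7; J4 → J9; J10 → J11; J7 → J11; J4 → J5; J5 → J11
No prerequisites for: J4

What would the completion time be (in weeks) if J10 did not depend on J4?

Original critical path: J4→J6 = 1+8 = 9 ⇒ 9 weeks.
Without J4→J10, J10's earliest start moves from 1 to 0.
The longest chain is now J4→J6 = 1+8 = 9, so the workflow takes 9 weeks.

9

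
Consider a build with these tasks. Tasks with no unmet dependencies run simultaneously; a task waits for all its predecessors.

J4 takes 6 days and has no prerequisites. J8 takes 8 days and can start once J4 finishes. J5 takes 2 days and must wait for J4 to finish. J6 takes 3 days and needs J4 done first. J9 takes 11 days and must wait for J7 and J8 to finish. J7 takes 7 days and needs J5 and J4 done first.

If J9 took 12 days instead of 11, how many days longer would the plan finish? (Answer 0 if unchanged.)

The binding path is J4→J5→J7→J9 = 6+2+7+11 = 26; finish at 26 days.
J9 lies on that path, so at 12 days the path becomes 27 days.
No other chain overtakes it, so the finish is 27 days.
Change in finish: 27 − 26 = +1 days.

1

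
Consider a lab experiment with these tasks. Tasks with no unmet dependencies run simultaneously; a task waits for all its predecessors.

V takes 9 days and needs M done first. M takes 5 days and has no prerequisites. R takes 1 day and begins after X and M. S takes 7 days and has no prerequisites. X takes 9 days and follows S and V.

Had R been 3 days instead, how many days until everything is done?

As given, the longest chain is M→V→X→R = 5+9+9+1 = 24, so the finish is 24 days.
R lies on that path, so at 3 days the path becomes 26 days.
That remains the longest chain; total 26 days.

26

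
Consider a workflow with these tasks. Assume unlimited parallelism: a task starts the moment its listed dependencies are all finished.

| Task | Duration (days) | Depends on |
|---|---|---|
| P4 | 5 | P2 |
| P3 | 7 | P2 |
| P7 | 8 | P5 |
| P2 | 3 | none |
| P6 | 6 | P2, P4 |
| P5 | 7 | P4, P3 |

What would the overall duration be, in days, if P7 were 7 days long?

Baseline: P2→P3→P5→P7 = 3+7+7+8 = 25 → 25 days.
P7 lies on that path, so at 7 days the path becomes 24 days.
No other chain overtakes it, so the finish is 24 days.

24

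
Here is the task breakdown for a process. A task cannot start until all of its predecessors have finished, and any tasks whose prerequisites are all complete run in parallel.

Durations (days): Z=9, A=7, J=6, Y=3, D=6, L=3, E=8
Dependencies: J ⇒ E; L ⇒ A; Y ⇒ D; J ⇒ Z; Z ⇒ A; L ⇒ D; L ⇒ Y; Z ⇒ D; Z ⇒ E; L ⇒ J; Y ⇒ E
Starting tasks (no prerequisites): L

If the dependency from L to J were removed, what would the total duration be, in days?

23

Original critical path: L→J→Z→E = 3+6+9+8 = 26 ⇒ 26 days.
Without L→J, J's earliest start moves from 3 to 0.
The longest chain is now J→Z→E = 6+9+8 = 23, so the job takes 23 days.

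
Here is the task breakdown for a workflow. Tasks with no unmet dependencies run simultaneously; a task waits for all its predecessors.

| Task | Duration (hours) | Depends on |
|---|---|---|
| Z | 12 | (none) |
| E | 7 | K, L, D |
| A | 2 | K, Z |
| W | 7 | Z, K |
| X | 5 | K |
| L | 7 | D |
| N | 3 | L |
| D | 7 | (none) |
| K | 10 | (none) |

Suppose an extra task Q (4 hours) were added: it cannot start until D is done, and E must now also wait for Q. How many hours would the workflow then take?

21

Originally the workflow takes 21 hours.
With Q inserted, E now waits for max(K, L, D, Q).
New critical path: D→L→E = 7+7+7 = 21 ⇒ 21 hours.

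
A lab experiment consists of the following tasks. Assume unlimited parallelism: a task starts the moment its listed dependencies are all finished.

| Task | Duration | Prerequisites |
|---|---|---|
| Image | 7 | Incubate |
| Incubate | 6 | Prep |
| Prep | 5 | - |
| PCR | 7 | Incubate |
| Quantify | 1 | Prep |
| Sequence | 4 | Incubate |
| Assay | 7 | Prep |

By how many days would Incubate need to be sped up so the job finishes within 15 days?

Current finish: 18 days; target: 15.
Incubate is on every critical path, so each day cut from Incubate cuts the finish by one (this holds down to a finish of 13).
Need 18 − 15 = 3 days off Incubate → Incubate becomes 3 days, finish becomes 15.

3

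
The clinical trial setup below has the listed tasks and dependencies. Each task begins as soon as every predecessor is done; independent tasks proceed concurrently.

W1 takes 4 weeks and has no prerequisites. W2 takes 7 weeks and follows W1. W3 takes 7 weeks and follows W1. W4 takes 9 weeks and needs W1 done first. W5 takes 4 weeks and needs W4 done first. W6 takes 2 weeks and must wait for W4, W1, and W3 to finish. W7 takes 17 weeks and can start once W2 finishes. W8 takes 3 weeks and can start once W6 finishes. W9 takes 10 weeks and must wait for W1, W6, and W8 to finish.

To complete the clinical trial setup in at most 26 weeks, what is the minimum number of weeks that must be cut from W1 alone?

Current finish: 28 weeks; target: 26.
W1 is on every critical path, so each week cut from W1 cuts the finish by one (this holds down to a finish of 25).
Need 28 − 26 = 2 weeks off W1 → W1 becomes 2 weeks, finish becomes 26.

2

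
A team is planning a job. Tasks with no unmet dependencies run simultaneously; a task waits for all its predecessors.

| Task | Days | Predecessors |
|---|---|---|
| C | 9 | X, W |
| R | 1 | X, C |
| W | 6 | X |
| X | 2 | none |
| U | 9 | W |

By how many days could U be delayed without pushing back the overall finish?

Critical path: X→W→C→R = 2+6+9+1 = 18, so the finish is 18 days.
The longest chain containing U totals 17 days.
Float = 18 − 17 = 1.

1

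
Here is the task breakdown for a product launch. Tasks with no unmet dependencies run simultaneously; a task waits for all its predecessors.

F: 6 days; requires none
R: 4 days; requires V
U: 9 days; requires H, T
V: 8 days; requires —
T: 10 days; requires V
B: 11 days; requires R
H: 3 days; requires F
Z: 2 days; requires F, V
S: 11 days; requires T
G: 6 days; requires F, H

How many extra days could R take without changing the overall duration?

The longest chain is V→T→S = 8+10+11 = 29; overall finish 29 days.
Longest path through R: 23 days (earliest finish 12, latest finish 18).
Float = 29 − 23 = 6.

6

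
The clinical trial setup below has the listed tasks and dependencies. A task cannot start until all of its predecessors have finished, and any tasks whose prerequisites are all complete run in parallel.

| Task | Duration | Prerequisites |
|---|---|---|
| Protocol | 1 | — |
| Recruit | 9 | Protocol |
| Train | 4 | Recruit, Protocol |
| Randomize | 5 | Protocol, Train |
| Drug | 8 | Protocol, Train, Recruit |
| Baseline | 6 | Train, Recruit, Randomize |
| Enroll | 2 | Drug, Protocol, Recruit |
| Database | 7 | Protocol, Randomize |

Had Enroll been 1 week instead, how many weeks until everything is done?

Baseline: Protocol→Recruit→Train→Randomize→Database = 1+9+4+5+7 = 26 → 26 weeks.
Enroll is off the critical path — its longest chain is 24 weeks, giving 2 of slack.
The critical path is still Protocol→Recruit→Train→Randomize→Database; finish is now 26 weeks.

26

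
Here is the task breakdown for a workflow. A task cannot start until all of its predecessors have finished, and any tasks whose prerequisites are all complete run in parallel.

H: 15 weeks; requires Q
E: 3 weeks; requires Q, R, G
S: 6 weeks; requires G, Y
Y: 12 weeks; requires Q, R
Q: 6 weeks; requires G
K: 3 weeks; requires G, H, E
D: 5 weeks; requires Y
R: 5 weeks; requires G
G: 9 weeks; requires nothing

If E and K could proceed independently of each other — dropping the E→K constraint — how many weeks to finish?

33

Original critical path: G→Q→H→K = 9+6+15+3 = 33 ⇒ 33 weeks.
Dropping E→K doesn't change K's earliest start (30); another predecessor still binds.
New critical path: G→Q→H→K = 9+6+15+3 = 33 ⇒ 33 weeks.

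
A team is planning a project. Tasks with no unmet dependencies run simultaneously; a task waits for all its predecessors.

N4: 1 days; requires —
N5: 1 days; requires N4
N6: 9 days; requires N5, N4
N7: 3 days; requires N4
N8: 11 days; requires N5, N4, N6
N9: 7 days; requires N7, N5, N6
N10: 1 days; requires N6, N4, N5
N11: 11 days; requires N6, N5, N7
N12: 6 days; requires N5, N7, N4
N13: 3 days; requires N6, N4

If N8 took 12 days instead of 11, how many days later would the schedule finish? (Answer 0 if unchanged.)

1

Critical path before the change: N4→N5→N6→N8 = 1+1+9+11 = 22 giving 22 days.
N8 is on the critical path; changing it to 12 makes that path 23 days.
No other chain overtakes it, so the finish is 23 days.
Change in finish: 23 − 22 = +1 days.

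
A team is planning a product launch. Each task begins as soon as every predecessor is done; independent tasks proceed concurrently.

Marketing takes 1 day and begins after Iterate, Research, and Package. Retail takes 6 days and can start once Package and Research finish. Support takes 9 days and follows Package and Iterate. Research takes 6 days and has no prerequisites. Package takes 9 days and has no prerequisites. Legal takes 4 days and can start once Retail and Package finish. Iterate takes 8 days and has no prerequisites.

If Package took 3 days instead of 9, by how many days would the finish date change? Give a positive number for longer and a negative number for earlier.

-2

Actual critical path: Package→Retail→Legal = 9+6+4 = 19 ⇒ 19 days.
Package is on the critical path; changing it to 3 makes that path 13 days.
Now Iterate→Support = 8+9 = 17 is longest, so the finish becomes 17 days.
Change in finish: 17 − 19 = -2 days.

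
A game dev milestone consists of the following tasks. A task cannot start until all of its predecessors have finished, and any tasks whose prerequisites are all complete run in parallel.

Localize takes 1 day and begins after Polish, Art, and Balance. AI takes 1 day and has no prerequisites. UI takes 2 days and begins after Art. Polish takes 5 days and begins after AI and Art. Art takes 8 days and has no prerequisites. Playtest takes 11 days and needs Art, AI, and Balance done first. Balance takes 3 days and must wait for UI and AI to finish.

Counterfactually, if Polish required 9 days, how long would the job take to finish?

The binding path is Art→UI→Balance→Playtest = 8+2+3+11 = 24; finish at 24 days.
Polish has 10 days of float (longest path through it is 14).
That remains the longest chain; total 24 days.

24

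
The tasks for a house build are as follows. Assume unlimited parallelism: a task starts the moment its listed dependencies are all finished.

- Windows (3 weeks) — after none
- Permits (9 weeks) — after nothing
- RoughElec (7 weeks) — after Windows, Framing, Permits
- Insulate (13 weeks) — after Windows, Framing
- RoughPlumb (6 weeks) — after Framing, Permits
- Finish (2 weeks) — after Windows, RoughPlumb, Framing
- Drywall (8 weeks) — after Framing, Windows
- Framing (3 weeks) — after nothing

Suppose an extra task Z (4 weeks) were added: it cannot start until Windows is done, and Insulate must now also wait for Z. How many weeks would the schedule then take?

Originally the schedule takes 17 weeks.
With Z inserted, Insulate now waits for max(Windows, Framing, Z).
New critical path: Windows→Z→Insulate = 3+4+13 = 20 ⇒ 20 weeks.

20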